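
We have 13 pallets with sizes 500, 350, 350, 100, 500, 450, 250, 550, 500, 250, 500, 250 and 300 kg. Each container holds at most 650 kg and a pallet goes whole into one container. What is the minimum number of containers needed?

Total = 550 + 500 + 500 + 500 + 500 + 450 + 350 + 350 + 300 + 250 + 250 + 250 + 100 = 4850 kg.
Lower bound: ⌈4850/650⌉ = 8 containers.
A packing using 9 containers:
  container 1: 550 + 100 = 650
  container 2: 500 = 500
  container 3: 500 = 500
  container 4: 500 = 500
  container 5: 500 = 500
  container 6: 450 = 450
  container 7: 350 + 300 = 650
  container 8: 350 + 250 = 600
  container 9: 250 + 250 = 500
No arrangement into 8 containers stays within capacity, so 9 is optimal.

9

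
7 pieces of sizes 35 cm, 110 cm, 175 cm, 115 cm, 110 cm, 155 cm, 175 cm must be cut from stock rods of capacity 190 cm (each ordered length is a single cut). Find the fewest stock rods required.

6

Total = 175 + 175 + 155 + 115 + 110 + 110 + 35 = 875 cm.
Lower bound: ⌈875/190⌉ = 5 stock rods.
Also, 6 pieces each exceed 95 cm, and no two of those can share a stock rod, so at least 6 stock rods are needed.
A packing using 6 stock rods:
  stock rod 1: 175 = 175
  stock rod 2: 175 = 175
  stock rod 3: 155 + 35 = 190
  stock rod 4: 115 = 115
  stock rod 5: 110 = 110
  stock rod 6: 110 = 110
This matches the lower bound, so 6 is optimal.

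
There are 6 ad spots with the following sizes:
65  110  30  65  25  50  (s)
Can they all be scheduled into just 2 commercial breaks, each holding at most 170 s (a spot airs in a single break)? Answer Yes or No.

No

Total = 345 s; ⌈345/170⌉ = 3.
At least 3 commercial breaks are required, but only 2 are allowed.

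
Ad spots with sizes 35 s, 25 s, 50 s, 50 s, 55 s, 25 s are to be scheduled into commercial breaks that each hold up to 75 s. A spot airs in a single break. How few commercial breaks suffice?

4

Total = 55 + 50 + 50 + 35 + 25 + 25 = 240 s.
Lower bound: ⌈240/75⌉ = 4 commercial breaks.
A packing using 4 commercial breaks:
  break 1: 55 = 55
  break 2: 50 + 25 = 75
  break 3: 50 + 25 = 75
  break 4: 35 = 35
This matches the lower bound, so 4 is optimal.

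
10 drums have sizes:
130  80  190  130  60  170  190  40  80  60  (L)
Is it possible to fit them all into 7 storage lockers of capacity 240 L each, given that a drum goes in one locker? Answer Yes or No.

Yes

A valid assignment using 6 storage lockers:
  locker 1: 190 + 40 = 230
  locker 2: 190 = 190
  locker 3: 170 + 60 = 230
  locker 4: 130 + 80 = 210
  locker 5: 130 + 80 = 210
  locker 6: 60 = 60
That uses only 6 ≤ 7, so 7 storage lockers are enough.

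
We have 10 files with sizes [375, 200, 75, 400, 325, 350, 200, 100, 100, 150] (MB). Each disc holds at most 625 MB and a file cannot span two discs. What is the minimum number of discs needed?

Total = 400 + 375 + 350 + 325 + 200 + 200 + 150 + 100 + 100 + 75 = 2275 MB.
Lower bound: ⌈2275/625⌉ = 4 discs.
A packing using 4 discs:
  disc 1: 400 + 200 = 600
  disc 2: 375 + 200 = 575
  disc 3: 350 + 150 + 100 = 600
  disc 4: 325 + 100 + 75 = 500
This matches the lower bound, so 4 is optimal.

4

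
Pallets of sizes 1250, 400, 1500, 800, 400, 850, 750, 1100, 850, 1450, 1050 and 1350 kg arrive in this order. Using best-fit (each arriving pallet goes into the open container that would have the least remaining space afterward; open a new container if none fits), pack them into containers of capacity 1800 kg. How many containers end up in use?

9

  1250 → container 1 (new)  [load 1250/1800]
  400 → container 1  [load 1650/1800]
  1500 → container 2 (new)  [load 1500/1800]
  800 → container 3 (new)  [load 800/1800]
  400 → container 3  [load 1200/1800]
  850 → container 4 (new)  [load 850/1800]
  750 → container 4  [load 1600/1800]
  1100 → container 5 (new)  [load 1100/1800]
  850 → container 6 (new)  [load 850/1800]
  1450 → container 7 (new)  [load 1450/1800]
  1050 → container 8 (new)  [load 1050/1800]
  1350 → container 9 (new)  [load 1350/1800]
9 containers opened.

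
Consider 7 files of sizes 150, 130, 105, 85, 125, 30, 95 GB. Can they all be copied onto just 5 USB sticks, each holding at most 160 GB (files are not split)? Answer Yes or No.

Total = 720 GB; ⌈720/160⌉ = 5.
6 files each exceed half the capacity and cannot share a USB stick, forcing at least 6 USB sticks.
At least 6 USB sticks are required, but only 5 are allowed.

No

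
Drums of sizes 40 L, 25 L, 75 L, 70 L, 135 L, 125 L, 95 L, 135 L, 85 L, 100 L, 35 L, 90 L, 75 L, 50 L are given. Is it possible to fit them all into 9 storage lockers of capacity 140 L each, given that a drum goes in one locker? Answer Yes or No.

No

Total = 1135 L; ⌈1135/140⌉ = 9.
The bound of 9 does not rule out 9, but exhaustive search shows no assignment into 9 storage lockers of capacity 140 L exists — the minimum is 10.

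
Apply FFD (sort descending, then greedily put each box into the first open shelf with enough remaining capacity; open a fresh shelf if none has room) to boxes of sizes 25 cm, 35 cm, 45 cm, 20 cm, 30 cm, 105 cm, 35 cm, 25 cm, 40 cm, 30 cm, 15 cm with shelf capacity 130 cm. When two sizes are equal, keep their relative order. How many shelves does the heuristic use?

4

Sorted descending: 105, 45, 40, 35, 35, 30, 30, 25, 25, 20, 15.
  105 → shelf 1 (new)  [load 105/130]
  45 → shelf 2 (new)  [load 45/130]
  40 → shelf 2  [load 85/130]
  35 → shelf 2  [load 120/130]
  35 → shelf 3 (new)  [load 35/130]
  30 → shelf 3  [load 65/130]
  30 → shelf 3  [load 95/130]
  25 → shelf 1  [load 130/130]
  25 → shelf 3  [load 120/130]
  20 → shelf 4 (new)  [load 20/130]
  15 → shelf 4  [load 35/130]
4 shelves opened.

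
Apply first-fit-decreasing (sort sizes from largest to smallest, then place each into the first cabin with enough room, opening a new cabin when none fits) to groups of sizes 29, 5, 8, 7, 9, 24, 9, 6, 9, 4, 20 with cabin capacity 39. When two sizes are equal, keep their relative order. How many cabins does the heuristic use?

4

Sorted descending: 29, 24, 20, 9, 9, 9, 8, 7, 6, 5, 4.
  29 → cabin 1 (new)  [load 29/39]
  24 → cabin 2 (new)  [load 24/39]
  20 → cabin 3 (new)  [load 20/39]
  9 → cabin 1  [load 38/39]
  9 → cabin 2  [load 33/39]
  9 → cabin 3  [load 29/39]
  8 → cabin 3  [load 37/39]
  7 → cabin 4 (new)  [load 7/39]
  6 → cabin 2  [load 39/39]
  5 → cabin 4  [load 12/39]
  4 → cabin 4  [load 16/39]
4 cabins opened.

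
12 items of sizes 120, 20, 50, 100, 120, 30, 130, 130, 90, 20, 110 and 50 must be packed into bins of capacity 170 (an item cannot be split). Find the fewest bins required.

7

Total = 130 + 130 + 120 + 120 + 110 + 100 + 90 + 50 + 50 + 30 + 20 + 20 = 970.
Lower bound: ⌈970/170⌉ = 6 bins.
Also, 7 items each exceed 85, and no two of those can share a bin, so at least 7 bins are needed.
A packing using 7 bins:
  bin 1: 130 + 30 = 160
  bin 2: 130 + 20 + 20 = 170
  bin 3: 120 + 50 = 170
  bin 4: 120 + 50 = 170
  bin 5: 110 = 110
  bin 6: 100 = 100
  bin 7: 90 = 90
This matches the lower bound, so 7 is optimal.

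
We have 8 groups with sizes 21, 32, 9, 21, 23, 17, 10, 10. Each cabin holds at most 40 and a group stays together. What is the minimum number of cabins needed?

Total = 32 + 23 + 21 + 21 + 17 + 10 + 10 + 9 = 143.
Lower bound: ⌈143/40⌉ = 4 cabins.
A packing using 4 cabins:
  cabin 1: 32 = 32
  cabin 2: 23 + 17 = 40
  cabin 3: 21 + 10 + 9 = 40
  cabin 4: 21 + 10 = 31
This matches the lower bound, so 4 is optimal.

4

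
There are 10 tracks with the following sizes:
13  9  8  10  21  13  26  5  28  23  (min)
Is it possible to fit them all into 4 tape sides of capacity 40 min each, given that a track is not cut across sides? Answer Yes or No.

A valid assignment using 4 tape sides:
  side 1: 28 + 10 = 38
  side 2: 26 + 13 = 39
  side 3: 23 + 9 + 8 = 40
  side 4: 21 + 13 + 5 = 39
Every load is within 40 min, so 4 tape sides suffice.

Yes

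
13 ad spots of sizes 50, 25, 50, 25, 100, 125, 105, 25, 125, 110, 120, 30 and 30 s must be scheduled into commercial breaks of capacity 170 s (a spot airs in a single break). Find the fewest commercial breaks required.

Total = 125 + 125 + 120 + 110 + 105 + 100 + 50 + 50 + 30 + 30 + 25 + 25 + 25 = 920 s.
Lower bound: ⌈920/170⌉ = 6 commercial breaks.
A packing using 6 commercial breaks:
  break 1: 125 + 30 = 155
  break 2: 125 + 30 = 155
  break 3: 120 + 50 = 170
  break 4: 110 + 50 = 160
  break 5: 105 + 25 + 25 = 155
  break 6: 100 + 25 = 125
This matches the lower bound, so 6 is optimal.

6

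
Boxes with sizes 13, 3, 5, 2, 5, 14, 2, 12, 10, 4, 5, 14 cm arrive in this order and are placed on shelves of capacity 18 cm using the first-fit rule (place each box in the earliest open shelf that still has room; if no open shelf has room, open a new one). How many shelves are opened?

  13 → shelf 1 (new)  [load 13/18]
  3 → shelf 1  [load 16/18]
  5 → shelf 2 (new)  [load 5/18]
  2 → shelf 1  [load 18/18]
  5 → shelf 2  [load 10/18]
  14 → shelf 3 (new)  [load 14/18]
  2 → shelf 2  [load 12/18]
  12 → shelf 4 (new)  [load 12/18]
  10 → shelf 5 (new)  [load 10/18]
  4 → shelf 2  [load 16/18]
  5 → shelf 4  [load 17/18]
  14 → shelf 6 (new)  [load 14/18]
6 shelves opened.

6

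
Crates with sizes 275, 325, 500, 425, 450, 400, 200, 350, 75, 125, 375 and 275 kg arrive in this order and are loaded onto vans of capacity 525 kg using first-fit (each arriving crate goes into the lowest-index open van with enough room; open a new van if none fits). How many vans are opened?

  275 → van 1 (new)  [load 275/525]
  325 → van 2 (new)  [load 325/525]
  500 → van 3 (new)  [load 500/525]
  425 → van 4 (new)  [load 425/525]
  450 → van 5 (new)  [load 450/525]
  400 → van 6 (new)  [load 400/525]
  200 → van 1  [load 475/525]
  350 → van 7 (new)  [load 350/525]
  75 → van 2  [load 400/525]
  125 → van 2  [load 525/525]
  375 → van 8 (new)  [load 375/525]
  275 → van 9 (new)  [load 275/525]
9 vans opened.

9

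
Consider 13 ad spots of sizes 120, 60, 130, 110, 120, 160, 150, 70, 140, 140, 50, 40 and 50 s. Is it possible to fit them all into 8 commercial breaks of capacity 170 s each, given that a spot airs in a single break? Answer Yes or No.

No

Total = 1340 s; ⌈1340/170⌉ = 8.
The bound of 8 does not rule out 8, but exhaustive search shows no assignment into 8 commercial breaks of capacity 170 s exists — the minimum is 9.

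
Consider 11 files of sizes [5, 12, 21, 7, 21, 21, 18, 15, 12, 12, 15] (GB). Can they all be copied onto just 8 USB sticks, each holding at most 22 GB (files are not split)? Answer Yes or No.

No

Total = 159 GB; ⌈159/22⌉ = 8.
9 files each exceed half the capacity and cannot share a USB stick, forcing at least 9 USB sticks.
At least 9 USB sticks are required, but only 8 are allowed.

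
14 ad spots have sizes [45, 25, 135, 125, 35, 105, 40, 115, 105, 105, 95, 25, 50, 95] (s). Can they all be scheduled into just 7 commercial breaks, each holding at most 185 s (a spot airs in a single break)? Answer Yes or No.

Total = 1100 s; ⌈1100/185⌉ = 6.
8 ad spots each exceed half the capacity and cannot share a break, forcing at least 8 commercial breaks.
At least 8 commercial breaks are required, but only 7 are allowed.

No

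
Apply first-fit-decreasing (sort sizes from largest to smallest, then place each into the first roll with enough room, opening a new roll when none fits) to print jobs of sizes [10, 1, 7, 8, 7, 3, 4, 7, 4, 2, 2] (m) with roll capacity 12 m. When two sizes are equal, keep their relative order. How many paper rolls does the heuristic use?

5

Sorted descending: 10, 8, 7, 7, 7, 4, 4, 3, 2, 2, 1.
  10 → roll 1 (new)  [load 10/12]
  8 → roll 2 (new)  [load 8/12]
  7 → roll 3 (new)  [load 7/12]
  7 → roll 4 (new)  [load 7/12]
  7 → roll 5 (new)  [load 7/12]
  4 → roll 2  [load 12/12]
  4 → roll 3  [load 11/12]
  3 → roll 4  [load 10/12]
  2 → roll 1  [load 12/12]
  2 → roll 4  [load 12/12]
  1 → roll 3  [load 12/12]
5 paper rolls opened.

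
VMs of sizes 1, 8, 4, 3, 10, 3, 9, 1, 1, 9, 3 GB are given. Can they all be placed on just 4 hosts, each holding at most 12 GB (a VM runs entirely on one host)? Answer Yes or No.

Total = 52 GB; ⌈52/12⌉ = 5.
At least 5 hosts are required, but only 4 are allowed.

No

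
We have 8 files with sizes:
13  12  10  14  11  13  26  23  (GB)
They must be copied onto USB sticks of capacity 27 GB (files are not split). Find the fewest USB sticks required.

5

Total = 26 + 23 + 14 + 13 + 13 + 12 + 11 + 10 = 122 GB.
Lower bound: ⌈122/27⌉ = 5 USB sticks.
A packing using 5 USB sticks:
  USB stick 1: 26 = 26
  USB stick 2: 23 = 23
  USB stick 3: 14 + 13 = 27
  USB stick 4: 13 + 12 = 25
  USB stick 5: 11 + 10 = 21
This matches the lower bound, so 5 is optimal.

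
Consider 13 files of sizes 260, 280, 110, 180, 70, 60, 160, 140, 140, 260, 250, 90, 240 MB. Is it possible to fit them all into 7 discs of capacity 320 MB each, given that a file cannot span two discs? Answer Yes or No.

No

Total = 2240 MB; ⌈2240/320⌉ = 7.
The bound of 7 does not rule out 7, but exhaustive search shows no assignment into 7 discs of capacity 320 MB exists — the minimum is 8.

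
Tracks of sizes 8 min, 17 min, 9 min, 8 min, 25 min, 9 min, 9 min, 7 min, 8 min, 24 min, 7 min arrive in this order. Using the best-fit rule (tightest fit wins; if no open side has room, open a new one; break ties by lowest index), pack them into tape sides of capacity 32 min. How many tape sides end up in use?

  8 → side 1 (new)  [load 8/32]
  17 → side 1  [load 25/32]
  9 → side 2 (new)  [load 9/32]
  8 → side 2  [load 17/32]
  25 → side 3 (new)  [load 25/32]
  9 → side 2  [load 26/32]
  9 → side 4 (new)  [load 9/32]
  7 → side 1  [load 32/32]
  8 → side 4  [load 17/32]
  24 → side 5 (new)  [load 24/32]
  7 → side 3  [load 32/32]
5 tape sides opened.

5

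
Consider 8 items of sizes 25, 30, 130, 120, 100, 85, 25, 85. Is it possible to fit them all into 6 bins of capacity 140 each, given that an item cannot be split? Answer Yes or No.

Yes

A valid assignment using 5 bins:
  bin 1: 130 = 130
  bin 2: 120 = 120
  bin 3: 100 + 30 = 130
  bin 4: 85 + 25 + 25 = 135
  bin 5: 85 = 85
That uses only 5 ≤ 6, so 6 bins are enough.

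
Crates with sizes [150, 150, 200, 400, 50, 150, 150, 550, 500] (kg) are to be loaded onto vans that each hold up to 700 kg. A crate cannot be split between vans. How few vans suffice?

4

Total = 550 + 500 + 400 + 200 + 150 + 150 + 150 + 150 + 50 = 2300 kg.
Lower bound: ⌈2300/700⌉ = 4 vans.
A packing using 4 vans:
  van 1: 550 + 150 = 700
  van 2: 500 + 200 = 700
  van 3: 400 + 150 + 150 = 700
  van 4: 150 + 50 = 200
This matches the lower bound, so 4 is optimal.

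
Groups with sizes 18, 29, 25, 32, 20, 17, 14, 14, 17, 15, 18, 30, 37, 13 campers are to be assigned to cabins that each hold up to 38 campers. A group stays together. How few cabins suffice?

Total = 37 + 32 + 30 + 29 + 25 + 20 + 18 + 18 + 17 + 17 + 15 + 14 + 14 + 13 = 299 campers.
Lower bound: ⌈299/38⌉ = 8 cabins.
A packing using 9 cabins:
  cabin 1: 37 = 37
  cabin 2: 32 = 32
  cabin 3: 30 = 30
  cabin 4: 29 = 29
  cabin 5: 25 + 13 = 38
  cabin 6: 20 + 18 = 38
  cabin 7: 18 + 17 = 35
  cabin 8: 17 + 15 = 32
  cabin 9: 14 + 14 = 28
No arrangement into 8 cabins stays within capacity, so 9 is optimal.

9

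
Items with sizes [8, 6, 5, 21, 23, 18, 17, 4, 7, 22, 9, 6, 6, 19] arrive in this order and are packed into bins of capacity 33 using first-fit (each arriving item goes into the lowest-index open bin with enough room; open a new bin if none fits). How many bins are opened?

  8 → bin 1 (new)  [load 8/33]
  6 → bin 1  [load 14/33]
  5 → bin 1  [load 19/33]
  21 → bin 2 (new)  [load 21/33]
  23 → bin 3 (new)  [load 23/33]
  18 → bin 4 (new)  [load 18/33]
  17 → bin 5 (new)  [load 17/33]
  4 → bin 1  [load 23/33]
  7 → bin 1  [load 30/33]
  22 → bin 6 (new)  [load 22/33]
  9 → bin 2  [load 30/33]
  6 → bin 3  [load 29/33]
  6 → bin 4  [load 24/33]
  19 → bin 7 (new)  [load 19/33]
7 bins opened.

7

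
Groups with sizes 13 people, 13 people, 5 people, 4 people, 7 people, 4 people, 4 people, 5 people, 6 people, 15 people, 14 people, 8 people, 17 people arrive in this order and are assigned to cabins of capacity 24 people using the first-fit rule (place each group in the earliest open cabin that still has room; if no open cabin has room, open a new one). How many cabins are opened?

6

  13 → cabin 1 (new)  [load 13/24]
  13 → cabin 2 (new)  [load 13/24]
  5 → cabin 1  [load 18/24]
  4 → cabin 1  [load 22/24]
  7 → cabin 2  [load 20/24]
  4 → cabin 2  [load 24/24]
  4 → cabin 3 (new)  [load 4/24]
  5 → cabin 3  [load 9/24]
  6 → cabin 3  [load 15/24]
  15 → cabin 4 (new)  [load 15/24]
  14 → cabin 5 (new)  [load 14/24]
  8 → cabin 3  [load 23/24]
  17 → cabin 6 (new)  [load 17/24]
6 cabins opened.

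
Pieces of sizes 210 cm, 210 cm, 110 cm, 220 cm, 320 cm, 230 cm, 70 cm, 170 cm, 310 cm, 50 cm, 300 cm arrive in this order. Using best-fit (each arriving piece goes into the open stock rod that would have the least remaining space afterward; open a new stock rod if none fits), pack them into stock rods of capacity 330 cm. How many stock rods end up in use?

8

  210 → stock rod 1 (new)  [load 210/330]
  210 → stock rod 2 (new)  [load 210/330]
  110 → stock rod 1  [load 320/330]
  220 → stock rod 3 (new)  [load 220/330]
  320 → stock rod 4 (new)  [load 320/330]
  230 → stock rod 5 (new)  [load 230/330]
  70 → stock rod 5  [load 300/330]
  170 → stock rod 6 (new)  [load 170/330]
  310 → stock rod 7 (new)  [load 310/330]
  50 → stock rod 3  [load 270/330]
  300 → stock rod 8 (new)  [load 300/330]
8 stock rods opened.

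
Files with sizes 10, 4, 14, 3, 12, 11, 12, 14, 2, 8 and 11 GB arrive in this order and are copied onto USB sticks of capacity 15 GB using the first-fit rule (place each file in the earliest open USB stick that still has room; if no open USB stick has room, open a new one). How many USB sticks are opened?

8

  10 → USB stick 1 (new)  [load 10/15]
  4 → USB stick 1  [load 14/15]
  14 → USB stick 2 (new)  [load 14/15]
  3 → USB stick 3 (new)  [load 3/15]
  12 → USB stick 3  [load 15/15]
  11 → USB stick 4 (new)  [load 11/15]
  12 → USB stick 5 (new)  [load 12/15]
  14 → USB stick 6 (new)  [load 14/15]
  2 → USB stick 4  [load 13/15]
  8 → USB stick 7 (new)  [load 8/15]
  11 → USB stick 8 (new)  [load 11/15]
8 USB sticks opened.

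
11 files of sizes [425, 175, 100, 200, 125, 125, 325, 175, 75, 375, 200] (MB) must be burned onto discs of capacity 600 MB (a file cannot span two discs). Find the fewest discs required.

4

Total = 425 + 375 + 325 + 200 + 200 + 175 + 175 + 125 + 125 + 100 + 75 = 2300 MB.
Lower bound: ⌈2300/600⌉ = 4 discs.
A packing using 4 discs:
  disc 1: 425 + 175 = 600
  disc 2: 375 + 200 = 575
  disc 3: 325 + 200 + 75 = 600
  disc 4: 175 + 125 + 125 + 100 = 525
This matches the lower bound, so 4 is optimal.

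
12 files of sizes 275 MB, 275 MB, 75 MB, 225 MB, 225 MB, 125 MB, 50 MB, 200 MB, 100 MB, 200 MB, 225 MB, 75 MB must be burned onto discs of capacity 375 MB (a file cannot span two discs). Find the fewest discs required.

7

Total = 275 + 275 + 225 + 225 + 225 + 200 + 200 + 125 + 100 + 75 + 75 + 50 = 2050 MB.
Lower bound: ⌈2050/375⌉ = 6 discs.
Also, 7 files each exceed 375/2 MB, and no two of those can share a disc, so at least 7 discs are needed.
A packing using 7 discs:
  disc 1: 275 + 100 = 375
  disc 2: 275 + 75 = 350
  disc 3: 225 + 125 = 350
  disc 4: 225 + 75 + 50 = 350
  disc 5: 225 = 225
  disc 6: 200 = 200
  disc 7: 200 = 200
This matches the lower bound, so 7 is optimal.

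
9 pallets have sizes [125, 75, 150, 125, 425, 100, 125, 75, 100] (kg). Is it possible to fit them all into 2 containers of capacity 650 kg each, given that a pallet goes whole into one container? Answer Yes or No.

Yes

A valid assignment using 2 containers:
  container 1: 425 + 150 + 75 = 650
  container 2: 125 + 125 + 125 + 100 + 100 + 75 = 650
Every load is within 650 kg, so 2 containers suffice.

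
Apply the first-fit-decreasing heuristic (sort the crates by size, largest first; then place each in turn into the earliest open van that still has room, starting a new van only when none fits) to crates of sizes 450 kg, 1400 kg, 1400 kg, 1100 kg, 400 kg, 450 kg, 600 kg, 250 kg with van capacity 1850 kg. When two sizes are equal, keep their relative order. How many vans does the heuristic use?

4

Sorted descending: 1400, 1400, 1100, 600, 450, 450, 400, 250.
  1400 → van 1 (new)  [load 1400/1850]
  1400 → van 2 (new)  [load 1400/1850]
  1100 → van 3 (new)  [load 1100/1850]
  600 → van 3  [load 1700/1850]
  450 → van 1  [load 1850/1850]
  450 → van 2  [load 1850/1850]
  400 → van 4 (new)  [load 400/1850]
  250 → van 4  [load 650/1850]
4 vans opened.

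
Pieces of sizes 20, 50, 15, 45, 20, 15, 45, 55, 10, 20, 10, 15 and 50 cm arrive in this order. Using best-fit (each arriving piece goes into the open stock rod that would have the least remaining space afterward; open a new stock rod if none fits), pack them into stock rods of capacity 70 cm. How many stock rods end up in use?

6

  20 → stock rod 1 (new)  [load 20/70]
  50 → stock rod 1  [load 70/70]
  15 → stock rod 2 (new)  [load 15/70]
  45 → stock rod 2  [load 60/70]
  20 → stock rod 3 (new)  [load 20/70]
  15 → stock rod 3  [load 35/70]
  45 → stock rod 4 (new)  [load 45/70]
  55 → stock rod 5 (new)  [load 55/70]
  10 → stock rod 2  [load 70/70]
  20 → stock rod 4  [load 65/70]
  10 → stock rod 5  [load 65/70]
  15 → stock rod 3  [load 50/70]
  50 → stock rod 6 (new)  [load 50/70]
6 stock rods opened.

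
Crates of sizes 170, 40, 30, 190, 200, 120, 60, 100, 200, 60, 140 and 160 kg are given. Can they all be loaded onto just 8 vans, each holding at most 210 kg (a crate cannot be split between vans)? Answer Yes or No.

Yes

A valid assignment using 8 vans:
  van 1: 200 = 200
  van 2: 200 = 200
  van 3: 190 = 190
  van 4: 170 + 40 = 210
  van 5: 160 + 30 = 190
  van 6: 140 + 60 = 200
  van 7: 120 + 60 = 180
  van 8: 100 = 100
Every load is within 210 kg, so 8 vans suffice.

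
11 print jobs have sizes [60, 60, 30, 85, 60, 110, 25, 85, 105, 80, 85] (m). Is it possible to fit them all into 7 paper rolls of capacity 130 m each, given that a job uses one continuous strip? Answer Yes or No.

Total = 785 m; ⌈785/130⌉ = 7.
The bound of 7 does not rule out 7, but exhaustive search shows no assignment into 7 paper rolls of capacity 130 m exists — the minimum is 8.

No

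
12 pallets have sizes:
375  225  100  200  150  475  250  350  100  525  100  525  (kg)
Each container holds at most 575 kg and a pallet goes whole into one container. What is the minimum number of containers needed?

7

Total = 525 + 525 + 475 + 375 + 350 + 250 + 225 + 200 + 150 + 100 + 100 + 100 = 3375 kg.
Lower bound: ⌈3375/575⌉ = 6 containers.
A packing using 7 containers:
  container 1: 525 = 525
  container 2: 525 = 525
  container 3: 475 + 100 = 575
  container 4: 375 + 200 = 575
  container 5: 350 + 225 = 575
  container 6: 250 + 150 + 100 = 500
  container 7: 100 = 100
No arrangement into 6 containers stays within capacity, so 7 is optimal.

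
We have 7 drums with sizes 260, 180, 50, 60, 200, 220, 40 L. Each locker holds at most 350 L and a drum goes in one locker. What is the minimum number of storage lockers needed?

Total = 260 + 220 + 200 + 180 + 60 + 50 + 40 = 1010 L.
Lower bound: ⌈1010/350⌉ = 3 storage lockers.
Also, 4 drums each exceed 175 L, and no two of those can share a locker, so at least 4 storage lockers are needed.
A packing using 4 storage lockers:
  locker 1: 260 + 60 = 320
  locker 2: 220 + 50 + 40 = 310
  locker 3: 200 = 200
  locker 4: 180 = 180
This matches the lower bound, so 4 is optimal.

4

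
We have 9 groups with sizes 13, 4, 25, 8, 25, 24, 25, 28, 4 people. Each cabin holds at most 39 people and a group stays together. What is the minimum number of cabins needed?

5

Total = 28 + 25 + 25 + 25 + 24 + 13 + 8 + 4 + 4 = 156 people.
Lower bound: ⌈156/39⌉ = 4 cabins.
Also, 5 groups each exceed 39/2 people, and no two of those can share a cabin, so at least 5 cabins are needed.
A packing using 5 cabins:
  cabin 1: 28 + 8 = 36
  cabin 2: 25 + 13 = 38
  cabin 3: 25 + 4 + 4 = 33
  cabin 4: 25 = 25
  cabin 5: 24 = 24
This matches the lower bound, so 5 is optimal.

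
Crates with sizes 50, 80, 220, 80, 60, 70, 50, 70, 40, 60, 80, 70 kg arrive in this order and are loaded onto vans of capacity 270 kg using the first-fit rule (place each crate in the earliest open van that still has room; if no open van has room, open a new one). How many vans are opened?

4

  50 → van 1 (new)  [load 50/270]
  80 → van 1  [load 130/270]
  220 → van 2 (new)  [load 220/270]
  80 → van 1  [load 210/270]
  60 → van 1  [load 270/270]
  70 → van 3 (new)  [load 70/270]
  50 → van 2  [load 270/270]
  70 → van 3  [load 140/270]
  40 → van 3  [load 180/270]
  60 → van 3  [load 240/270]
  80 → van 4 (new)  [load 80/270]
  70 → van 4  [load 150/270]
4 vans opened.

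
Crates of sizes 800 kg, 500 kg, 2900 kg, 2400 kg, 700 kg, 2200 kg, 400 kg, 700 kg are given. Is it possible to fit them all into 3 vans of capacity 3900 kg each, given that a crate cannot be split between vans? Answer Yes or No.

Yes

A valid assignment using 3 vans:
  van 1: 2900 + 800 = 3700
  van 2: 2400 + 700 + 700 = 3800
  van 3: 2200 + 500 + 400 = 3100
Every load is within 3900 kg, so 3 vans suffice.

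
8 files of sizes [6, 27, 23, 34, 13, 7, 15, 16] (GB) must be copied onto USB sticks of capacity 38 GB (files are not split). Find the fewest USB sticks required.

4

Total = 34 + 27 + 23 + 16 + 15 + 13 + 7 + 6 = 141 GB.
Lower bound: ⌈141/38⌉ = 4 USB sticks.
A packing using 4 USB sticks:
  USB stick 1: 34 = 34
  USB stick 2: 27 + 7 = 34
  USB stick 3: 23 + 15 = 38
  USB stick 4: 16 + 13 + 6 = 35
This matches the lower bound, so 4 is optimal.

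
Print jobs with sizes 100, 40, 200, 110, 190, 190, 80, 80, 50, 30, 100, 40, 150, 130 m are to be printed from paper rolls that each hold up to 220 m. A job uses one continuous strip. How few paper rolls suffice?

Total = 200 + 190 + 190 + 150 + 130 + 110 + 100 + 100 + 80 + 80 + 50 + 40 + 40 + 30 = 1490 m.
Lower bound: ⌈1490/220⌉ = 7 paper rolls.
A packing using 8 paper rolls:
  roll 1: 200 = 200
  roll 2: 190 + 30 = 220
  roll 3: 190 = 190
  roll 4: 150 + 50 = 200
  roll 5: 130 + 80 = 210
  roll 6: 110 + 100 = 210
  roll 7: 100 + 80 + 40 = 220
  roll 8: 40 = 40
No arrangement into 7 paper rolls stays within capacity, so 8 is optimal.

8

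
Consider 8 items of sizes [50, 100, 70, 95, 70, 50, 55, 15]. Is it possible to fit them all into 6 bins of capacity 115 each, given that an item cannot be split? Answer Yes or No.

Yes

A valid assignment using 6 bins:
  bin 1: 100 + 15 = 115
  bin 2: 95 = 95
  bin 3: 70 = 70
  bin 4: 70 = 70
  bin 5: 55 + 50 = 105
  bin 6: 50 = 50
Every load is within 115, so 6 bins suffice.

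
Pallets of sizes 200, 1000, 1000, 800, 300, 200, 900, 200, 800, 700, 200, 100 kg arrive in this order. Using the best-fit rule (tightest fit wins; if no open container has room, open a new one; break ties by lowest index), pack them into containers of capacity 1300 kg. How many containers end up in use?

  200 → container 1 (new)  [load 200/1300]
  1000 → container 1  [load 1200/1300]
  1000 → container 2 (new)  [load 1000/1300]
  800 → container 3 (new)  [load 800/1300]
  300 → container 2  [load 1300/1300]
  200 → container 3  [load 1000/1300]
  900 → container 4 (new)  [load 900/1300]
  200 → container 3  [load 1200/1300]
  800 → container 5 (new)  [load 800/1300]
  700 → container 6 (new)  [load 700/1300]
  200 → container 4  [load 1100/1300]
  100 → container 1  [load 1300/1300]
6 containers opened.

6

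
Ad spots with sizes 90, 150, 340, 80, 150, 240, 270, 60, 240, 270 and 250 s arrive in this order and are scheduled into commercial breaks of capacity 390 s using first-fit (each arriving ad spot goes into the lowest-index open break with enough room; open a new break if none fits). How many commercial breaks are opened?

7

  90 → break 1 (new)  [load 90/390]
  150 → break 1  [load 240/390]
  340 → break 2 (new)  [load 340/390]
  80 → break 1  [load 320/390]
  150 → break 3 (new)  [load 150/390]
  240 → break 3  [load 390/390]
  270 → break 4 (new)  [load 270/390]
  60 → break 1  [load 380/390]
  240 → break 5 (new)  [load 240/390]
  270 → break 6 (new)  [load 270/390]
  250 → break 7 (new)  [load 250/390]
7 commercial breaks opened.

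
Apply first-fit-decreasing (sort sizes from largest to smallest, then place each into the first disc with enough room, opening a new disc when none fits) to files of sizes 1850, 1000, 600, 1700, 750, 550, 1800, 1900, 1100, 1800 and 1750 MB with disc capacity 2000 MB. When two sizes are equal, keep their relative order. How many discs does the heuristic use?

9

Sorted descending: 1900, 1850, 1800, 1800, 1750, 1700, 1100, 1000, 750, 600, 550.
  1900 → disc 1 (new)  [load 1900/2000]
  1850 → disc 2 (new)  [load 1850/2000]
  1800 → disc 3 (new)  [load 1800/2000]
  1800 → disc 4 (new)  [load 1800/2000]
  1750 → disc 5 (new)  [load 1750/2000]
  1700 → disc 6 (new)  [load 1700/2000]
  1100 → disc 7 (new)  [load 1100/2000]
  1000 → disc 8 (new)  [load 1000/2000]
  750 → disc 7  [load 1850/2000]
  600 → disc 8  [load 1600/2000]
  550 → disc 9 (new)  [load 550/2000]
9 discs opened.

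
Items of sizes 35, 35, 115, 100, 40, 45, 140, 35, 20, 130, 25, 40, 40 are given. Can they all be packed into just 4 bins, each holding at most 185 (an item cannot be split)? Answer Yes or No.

Total = 800; ⌈800/185⌉ = 5.
At least 5 bins are required, but only 4 are allowed.

No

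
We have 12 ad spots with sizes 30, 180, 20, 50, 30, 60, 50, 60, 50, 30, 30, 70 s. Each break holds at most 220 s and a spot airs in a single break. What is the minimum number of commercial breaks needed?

4

Total = 180 + 70 + 60 + 60 + 50 + 50 + 50 + 30 + 30 + 30 + 30 + 20 = 660 s.
Lower bound: ⌈660/220⌉ = 3 commercial breaks.
A packing using 4 commercial breaks:
  break 1: 180 + 30 = 210
  break 2: 70 + 60 + 60 + 30 = 220
  break 3: 50 + 50 + 50 + 30 + 30 = 210
  break 4: 20 = 20
No arrangement into 3 commercial breaks stays within capacity, so 4 is optimal.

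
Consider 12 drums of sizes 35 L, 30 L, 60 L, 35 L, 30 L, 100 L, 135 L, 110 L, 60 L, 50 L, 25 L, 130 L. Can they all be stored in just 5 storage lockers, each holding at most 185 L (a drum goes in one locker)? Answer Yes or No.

A valid assignment using 5 storage lockers:
  locker 1: 135 + 50 = 185
  locker 2: 130 + 35 = 165
  locker 3: 110 + 60 = 170
  locker 4: 100 + 60 + 25 = 185
  locker 5: 35 + 30 + 30 = 95
Every load is within 185 L, so 5 storage lockers suffice.

Yes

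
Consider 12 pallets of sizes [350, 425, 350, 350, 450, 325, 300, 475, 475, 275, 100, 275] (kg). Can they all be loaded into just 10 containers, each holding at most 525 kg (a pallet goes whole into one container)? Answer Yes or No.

No

Total = 4150 kg; ⌈4150/525⌉ = 8.
11 pallets each exceed half the capacity and cannot share a container, forcing at least 11 containers.
At least 11 containers are required, but only 10 are allowed.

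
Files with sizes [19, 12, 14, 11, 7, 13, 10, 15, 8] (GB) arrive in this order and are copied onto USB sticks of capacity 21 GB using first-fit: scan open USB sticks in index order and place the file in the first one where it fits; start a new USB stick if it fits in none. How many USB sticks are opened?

6

  19 → USB stick 1 (new)  [load 19/21]
  12 → USB stick 2 (new)  [load 12/21]
  14 → USB stick 3 (new)  [load 14/21]
  11 → USB stick 4 (new)  [load 11/21]
  7 → USB stick 2  [load 19/21]
  13 → USB stick 5 (new)  [load 13/21]
  10 → USB stick 4  [load 21/21]
  15 → USB stick 6 (new)  [load 15/21]
  8 → USB stick 5  [load 21/21]
6 USB sticks opened.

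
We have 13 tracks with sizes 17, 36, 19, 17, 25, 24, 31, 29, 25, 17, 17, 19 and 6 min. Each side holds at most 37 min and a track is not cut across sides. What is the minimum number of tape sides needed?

Total = 36 + 31 + 29 + 25 + 25 + 24 + 19 + 19 + 17 + 17 + 17 + 17 + 6 = 282 min.
Lower bound: ⌈282/37⌉ = 8 tape sides.
A packing using 9 tape sides:
  side 1: 36 = 36
  side 2: 31 + 6 = 37
  side 3: 29 = 29
  side 4: 25 = 25
  side 5: 25 = 25
  side 6: 24 = 24
  side 7: 19 + 17 = 36
  side 8: 19 + 17 = 36
  side 9: 17 + 17 = 34
No arrangement into 8 tape sides stays within capacity, so 9 is optimal.

9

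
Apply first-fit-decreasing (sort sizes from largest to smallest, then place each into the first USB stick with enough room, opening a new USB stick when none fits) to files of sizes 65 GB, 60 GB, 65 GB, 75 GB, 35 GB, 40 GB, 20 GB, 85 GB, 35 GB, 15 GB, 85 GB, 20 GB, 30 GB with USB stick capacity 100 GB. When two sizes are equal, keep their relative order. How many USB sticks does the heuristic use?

7

Sorted descending: 85, 85, 75, 65, 65, 60, 40, 35, 35, 30, 20, 20, 15.
  85 → USB stick 1 (new)  [load 85/100]
  85 → USB stick 2 (new)  [load 85/100]
  75 → USB stick 3 (new)  [load 75/100]
  65 → USB stick 4 (new)  [load 65/100]
  65 → USB stick 5 (new)  [load 65/100]
  60 → USB stick 6 (new)  [load 60/100]
  40 → USB stick 6  [load 100/100]
  35 → USB stick 4  [load 100/100]
  35 → USB stick 5  [load 100/100]
  30 → USB stick 7 (new)  [load 30/100]
  20 → USB stick 3  [load 95/100]
  20 → USB stick 7  [load 50/100]
  15 → USB stick 1  [load 100/100]
7 USB sticks opened.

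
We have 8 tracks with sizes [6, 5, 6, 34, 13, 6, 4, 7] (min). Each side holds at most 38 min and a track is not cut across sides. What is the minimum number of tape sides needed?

Total = 34 + 13 + 7 + 6 + 6 + 6 + 5 + 4 = 81 min.
Lower bound: ⌈81/38⌉ = 3 tape sides.
A packing using 3 tape sides:
  side 1: 34 + 4 = 38
  side 2: 13 + 7 + 6 + 6 + 6 = 38
  side 3: 5 = 5
This matches the lower bound, so 3 is optimal.

3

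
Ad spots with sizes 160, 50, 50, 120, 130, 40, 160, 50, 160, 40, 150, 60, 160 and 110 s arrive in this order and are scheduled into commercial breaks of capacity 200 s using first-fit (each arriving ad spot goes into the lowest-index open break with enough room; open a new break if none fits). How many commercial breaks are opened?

9

  160 → break 1 (new)  [load 160/200]
  50 → break 2 (new)  [load 50/200]
  50 → break 2  [load 100/200]
  120 → break 3 (new)  [load 120/200]
  130 → break 4 (new)  [load 130/200]
  40 → break 1  [load 200/200]
  160 → break 5 (new)  [load 160/200]
  50 → break 2  [load 150/200]
  160 → break 6 (new)  [load 160/200]
  40 → break 2  [load 190/200]
  150 → break 7 (new)  [load 150/200]
  60 → break 3  [load 180/200]
  160 → break 8 (new)  [load 160/200]
  110 → break 9 (new)  [load 110/200]
9 commercial breaks opened.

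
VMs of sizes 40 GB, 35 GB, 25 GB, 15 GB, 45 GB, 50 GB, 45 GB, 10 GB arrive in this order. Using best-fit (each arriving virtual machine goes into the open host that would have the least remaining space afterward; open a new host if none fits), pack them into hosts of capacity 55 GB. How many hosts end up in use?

  40 → host 1 (new)  [load 40/55]
  35 → host 2 (new)  [load 35/55]
  25 → host 3 (new)  [load 25/55]
  15 → host 1  [load 55/55]
  45 → host 4 (new)  [load 45/55]
  50 → host 5 (new)  [load 50/55]
  45 → host 6 (new)  [load 45/55]
  10 → host 4  [load 55/55]
6 hosts opened.

6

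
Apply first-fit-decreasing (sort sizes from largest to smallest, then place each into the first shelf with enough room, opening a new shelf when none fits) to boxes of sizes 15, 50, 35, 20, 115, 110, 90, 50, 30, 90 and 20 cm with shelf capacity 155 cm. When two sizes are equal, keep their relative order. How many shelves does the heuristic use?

Sorted descending: 115, 110, 90, 90, 50, 50, 35, 30, 20, 20, 15.
  115 → shelf 1 (new)  [load 115/155]
  110 → shelf 2 (new)  [load 110/155]
  90 → shelf 3 (new)  [load 90/155]
  90 → shelf 4 (new)  [load 90/155]
  50 → shelf 3  [load 140/155]
  50 → shelf 4  [load 140/155]
  35 → shelf 1  [load 150/155]
  30 → shelf 2  [load 140/155]
  20 → shelf 5 (new)  [load 20/155]
  20 → shelf 5  [load 40/155]
  15 → shelf 2  [load 155/155]
5 shelves opened.

5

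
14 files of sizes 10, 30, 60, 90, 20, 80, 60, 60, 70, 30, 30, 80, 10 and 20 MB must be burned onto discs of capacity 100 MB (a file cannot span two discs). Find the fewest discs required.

Total = 90 + 80 + 80 + 70 + 60 + 60 + 60 + 30 + 30 + 30 + 20 + 20 + 10 + 10 = 650 MB.
Lower bound: ⌈650/100⌉ = 7 discs.
A packing using 7 discs:
  disc 1: 90 + 10 = 100
  disc 2: 80 + 20 = 100
  disc 3: 80 + 20 = 100
  disc 4: 70 + 30 = 100
  disc 5: 60 + 30 + 10 = 100
  disc 6: 60 + 30 = 90
  disc 7: 60 = 60
This matches the lower bound, so 7 is optimal.

7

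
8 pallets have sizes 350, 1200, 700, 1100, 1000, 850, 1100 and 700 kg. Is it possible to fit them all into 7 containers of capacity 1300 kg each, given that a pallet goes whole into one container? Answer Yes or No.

A valid assignment using 7 containers:
  container 1: 1200 = 1200
  container 2: 1100 = 1100
  container 3: 1100 = 1100
  container 4: 1000 = 1000
  container 5: 850 + 350 = 1200
  container 6: 700 = 700
  container 7: 700 = 700
Every load is within 1300 kg, so 7 containers suffice.

Yes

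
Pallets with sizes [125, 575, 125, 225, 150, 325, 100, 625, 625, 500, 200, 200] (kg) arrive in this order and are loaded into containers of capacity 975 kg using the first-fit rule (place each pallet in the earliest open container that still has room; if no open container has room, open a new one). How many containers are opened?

  125 → container 1 (new)  [load 125/975]
  575 → container 1  [load 700/975]
  125 → container 1  [load 825/975]
  225 → container 2 (new)  [load 225/975]
  150 → container 1  [load 975/975]
  325 → container 2  [load 550/975]
  100 → container 2  [load 650/975]
  625 → container 3 (new)  [load 625/975]
  625 → container 4 (new)  [load 625/975]
  500 → container 5 (new)  [load 500/975]
  200 → container 2  [load 850/975]
  200 → container 3  [load 825/975]
5 containers opened.

5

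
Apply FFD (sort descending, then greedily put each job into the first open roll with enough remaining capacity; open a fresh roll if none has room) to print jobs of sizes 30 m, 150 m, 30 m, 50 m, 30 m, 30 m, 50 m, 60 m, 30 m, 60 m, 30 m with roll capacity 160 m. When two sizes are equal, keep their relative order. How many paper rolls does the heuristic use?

4

Sorted descending: 150, 60, 60, 50, 50, 30, 30, 30, 30, 30, 30.
  150 → roll 1 (new)  [load 150/160]
  60 → roll 2 (new)  [load 60/160]
  60 → roll 2  [load 120/160]
  50 → roll 3 (new)  [load 50/160]
  50 → roll 3  [load 100/160]
  30 → roll 2  [load 150/160]
  30 → roll 3  [load 130/160]
  30 → roll 3  [load 160/160]
  30 → roll 4 (new)  [load 30/160]
  30 → roll 4  [load 60/160]
  30 → roll 4  [load 90/160]
4 paper rolls opened.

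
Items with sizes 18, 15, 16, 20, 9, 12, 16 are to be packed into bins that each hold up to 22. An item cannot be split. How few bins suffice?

6

Total = 20 + 18 + 16 + 16 + 15 + 12 + 9 = 106.
Lower bound: ⌈106/22⌉ = 5 bins.
Also, 6 items each exceed 11, and no two of those can share a bin, so at least 6 bins are needed.
A packing using 6 bins:
  bin 1: 20 = 20
  bin 2: 18 = 18
  bin 3: 16 = 16
  bin 4: 16 = 16
  bin 5: 15 = 15
  bin 6: 12 + 9 = 21
This matches the lower bound, so 6 is optimal.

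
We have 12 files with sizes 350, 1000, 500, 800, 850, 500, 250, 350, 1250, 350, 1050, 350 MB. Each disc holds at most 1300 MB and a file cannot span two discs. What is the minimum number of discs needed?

Total = 1250 + 1050 + 1000 + 850 + 800 + 500 + 500 + 350 + 350 + 350 + 350 + 250 = 7600 MB.
Lower bound: ⌈7600/1300⌉ = 6 discs.
A packing using 7 discs:
  disc 1: 1250 = 1250
  disc 2: 1050 + 250 = 1300
  disc 3: 1000 = 1000
  disc 4: 850 + 350 = 1200
  disc 5: 800 + 500 = 1300
  disc 6: 500 + 350 + 350 = 1200
  disc 7: 350 = 350
No arrangement into 6 discs stays within capacity, so 7 is optimal.

7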